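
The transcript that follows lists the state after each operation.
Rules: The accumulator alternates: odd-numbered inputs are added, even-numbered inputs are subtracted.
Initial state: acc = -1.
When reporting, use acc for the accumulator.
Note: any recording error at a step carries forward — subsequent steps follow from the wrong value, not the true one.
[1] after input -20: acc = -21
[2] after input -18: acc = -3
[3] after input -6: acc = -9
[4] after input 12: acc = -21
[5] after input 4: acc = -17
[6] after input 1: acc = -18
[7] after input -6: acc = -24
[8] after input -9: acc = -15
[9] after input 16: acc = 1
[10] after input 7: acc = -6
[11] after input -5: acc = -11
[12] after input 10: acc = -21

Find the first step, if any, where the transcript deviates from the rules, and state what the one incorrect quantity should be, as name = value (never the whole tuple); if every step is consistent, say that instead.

no error

Recomputing the run from the initial state:
step 1: acc = -21
step 2: acc = -3
step 3: acc = -9
step 4: acc = -21
step 5: acc = -17
step 6: acc = -18
step 7: acc = -24
step 8: acc = -15
step 9: acc = 1
step 10: acc = -6
step 11: acc = -11
step 12: acc = -21
This matches the transcript at every step.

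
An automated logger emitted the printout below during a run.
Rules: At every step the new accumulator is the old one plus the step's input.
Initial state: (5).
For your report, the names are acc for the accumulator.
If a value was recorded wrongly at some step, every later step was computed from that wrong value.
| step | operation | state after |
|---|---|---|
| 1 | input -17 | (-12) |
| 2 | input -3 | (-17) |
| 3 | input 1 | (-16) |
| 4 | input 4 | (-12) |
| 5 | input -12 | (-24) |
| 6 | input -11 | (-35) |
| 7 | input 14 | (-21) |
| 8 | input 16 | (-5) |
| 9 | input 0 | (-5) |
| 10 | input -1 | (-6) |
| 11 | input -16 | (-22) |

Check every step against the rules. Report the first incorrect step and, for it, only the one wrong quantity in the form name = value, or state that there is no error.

step 2, acc = -15

step 1: acc = 5 + -17 = -12 -> matches
step 2: acc = -12 + -3 = -15 -> not what was recorded
The earliest wrong entry is at step 2: it should read acc = -15.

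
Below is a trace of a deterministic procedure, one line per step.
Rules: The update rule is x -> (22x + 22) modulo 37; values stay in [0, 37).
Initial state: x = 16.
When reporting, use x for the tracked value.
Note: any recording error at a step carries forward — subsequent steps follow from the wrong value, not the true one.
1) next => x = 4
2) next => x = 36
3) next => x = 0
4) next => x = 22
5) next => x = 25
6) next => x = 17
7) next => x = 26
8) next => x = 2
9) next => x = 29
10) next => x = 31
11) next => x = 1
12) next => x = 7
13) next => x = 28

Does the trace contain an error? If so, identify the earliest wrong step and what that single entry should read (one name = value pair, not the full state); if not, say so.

Step 1: x = (22*16 + 22) mod 37 = 4 — verified.
Step 2: x = (22*4 + 22) mod 37 = 36 — matches.
Step 3: x = (22*36 + 22) mod 37 = 0 — verified.
Step 4: x = (22*0 + 22) mod 37 = 22 — confirmed correct.
Step 5: x = (22*22 + 22) mod 37 = 25 — exactly as logged.
Step 6: x = (22*25 + 22) mod 37 = 17 — in agreement.
Step 7: x = (22*17 + 22) mod 37 = 26 — in agreement.
Step 8: x = (22*26 + 22) mod 37 = 2 — checks out.
Step 9: x = (22*2 + 22) mod 37 = 29 — in agreement.
Step 10: x = (22*29 + 22) mod 37 = 31 — matches.
Step 11: x = (22*31 + 22) mod 37 = 1 — exactly as logged.
Step 12: x = (22*1 + 22) mod 37 = 7 — consistent with the trace.
Step 13: x = (22*7 + 22) mod 37 = 28 — matches.
The whole run recomputes cleanly — no discrepancies.

no error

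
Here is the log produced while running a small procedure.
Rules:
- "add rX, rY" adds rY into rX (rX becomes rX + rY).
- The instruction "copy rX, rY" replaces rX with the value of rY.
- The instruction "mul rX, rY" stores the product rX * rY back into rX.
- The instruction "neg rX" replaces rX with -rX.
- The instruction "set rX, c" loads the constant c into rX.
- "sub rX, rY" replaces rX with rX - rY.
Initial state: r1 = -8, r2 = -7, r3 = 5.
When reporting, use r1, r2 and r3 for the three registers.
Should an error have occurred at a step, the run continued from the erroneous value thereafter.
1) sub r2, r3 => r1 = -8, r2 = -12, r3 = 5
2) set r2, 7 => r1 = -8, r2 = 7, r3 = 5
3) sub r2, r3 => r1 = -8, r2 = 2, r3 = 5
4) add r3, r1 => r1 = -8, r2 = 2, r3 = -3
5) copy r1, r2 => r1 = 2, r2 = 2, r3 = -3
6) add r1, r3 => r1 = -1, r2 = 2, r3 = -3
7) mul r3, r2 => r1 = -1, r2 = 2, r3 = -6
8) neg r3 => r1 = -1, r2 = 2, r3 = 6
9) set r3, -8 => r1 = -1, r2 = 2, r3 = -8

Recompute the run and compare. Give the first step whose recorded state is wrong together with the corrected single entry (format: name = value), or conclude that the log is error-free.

no error

Step 1: r2 = -7 - 5 = -12 — in agreement.
Step 2: r2 = 7 — matches.
Step 3: r2 = 7 - 5 = 2 — consistent with the log.
Step 4: r3 = 5 + -8 = -3 — no discrepancy.
Step 5: r1 = 2 — no discrepancy.
Step 6: r1 = 2 + -3 = -1 — checks out.
Step 7: r3 = -3 * 2 = -6 — verified.
Step 8: r3 = -(-6) = 6 — checks out.
Step 9: r3 = -8 — matches.
Each recorded entry agrees with the recomputation.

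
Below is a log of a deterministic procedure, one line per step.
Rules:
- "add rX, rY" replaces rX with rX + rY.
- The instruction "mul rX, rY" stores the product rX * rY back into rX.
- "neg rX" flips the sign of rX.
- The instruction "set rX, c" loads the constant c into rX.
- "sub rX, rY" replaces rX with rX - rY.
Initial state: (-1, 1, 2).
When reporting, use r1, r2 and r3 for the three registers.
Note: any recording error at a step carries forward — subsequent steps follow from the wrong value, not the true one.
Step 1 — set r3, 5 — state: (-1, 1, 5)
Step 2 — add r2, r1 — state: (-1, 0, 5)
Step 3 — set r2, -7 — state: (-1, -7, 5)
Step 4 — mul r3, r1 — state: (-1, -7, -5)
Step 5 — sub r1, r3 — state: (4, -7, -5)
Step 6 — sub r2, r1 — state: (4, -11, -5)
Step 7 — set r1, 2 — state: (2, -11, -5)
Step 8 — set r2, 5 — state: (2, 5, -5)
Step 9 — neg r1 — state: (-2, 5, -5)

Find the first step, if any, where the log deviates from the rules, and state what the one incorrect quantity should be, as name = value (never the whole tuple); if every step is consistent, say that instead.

no error

step 1: r3 = 5 -> exactly as logged
step 2: r2 = 1 + -1 = 0 -> exactly as logged
step 3: r2 = -7 -> exactly as logged
step 4: r3 = 5 * -1 = -5 -> in agreement
step 5: r1 = -1 - -5 = 4 -> no discrepancy
step 6: r2 = -7 - 4 = -11 -> in agreement
step 7: r1 = 2 -> no discrepancy
step 8: r2 = 5 -> verified
step 9: r1 = -(2) = -2 -> in agreement
All steps check out; nothing to correct.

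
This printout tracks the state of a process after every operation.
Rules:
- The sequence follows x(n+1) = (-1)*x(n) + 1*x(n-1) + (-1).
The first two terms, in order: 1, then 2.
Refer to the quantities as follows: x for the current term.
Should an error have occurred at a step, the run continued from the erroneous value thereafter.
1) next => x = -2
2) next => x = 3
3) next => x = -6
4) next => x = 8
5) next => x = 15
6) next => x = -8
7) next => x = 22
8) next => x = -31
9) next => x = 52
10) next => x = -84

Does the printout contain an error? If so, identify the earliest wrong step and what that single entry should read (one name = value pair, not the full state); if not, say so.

step 5, x = -15

step 1: x = -1*(2) + (1)*(1) + (-1) = -2 -> exactly as logged
step 2: x = -1*(-2) + (1)*(2) + (-1) = 3 -> no discrepancy
step 3: x = -1*(3) + (1)*(-2) + (-1) = -6 -> checks out
step 4: x = -1*(-6) + (1)*(3) + (-1) = 8 -> same as recorded
step 5: x = -1*(8) + (1)*(-6) + (-1) = -15 -> a discrepancy with the printout
So the first discrepancy is step 5, where the right value is x = -15.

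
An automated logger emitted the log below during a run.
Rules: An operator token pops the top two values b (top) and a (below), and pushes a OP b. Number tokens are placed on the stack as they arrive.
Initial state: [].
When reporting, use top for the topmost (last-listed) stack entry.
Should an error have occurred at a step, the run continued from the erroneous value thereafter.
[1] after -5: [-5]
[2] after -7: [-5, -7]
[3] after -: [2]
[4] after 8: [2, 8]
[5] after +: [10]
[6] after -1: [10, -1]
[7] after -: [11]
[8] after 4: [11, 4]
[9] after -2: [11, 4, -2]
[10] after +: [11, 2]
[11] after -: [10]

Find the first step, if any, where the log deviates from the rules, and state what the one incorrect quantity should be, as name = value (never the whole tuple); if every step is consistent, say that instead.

step 11, top = 9

Step 1: push -5: top = -5 — checks out.
Step 2: push -7: top = -7 — in agreement.
Step 3: -5 - -7 = 2 — consistent with the log.
Step 4: push 8: top = 8 — agrees with the log.
Step 5: 2 + 8 = 10 — confirmed correct.
Step 6: push -1: top = -1 — checks out.
Step 7: 10 - -1 = 11 — consistent with the log.
Step 8: push 4: top = 4 — matches.
Step 9: push -2: top = -2 — in agreement.
Step 10: 4 + -2 = 2 — same as recorded.
Step 11: 11 - 2 = 9 — a discrepancy with the log.
The earliest wrong entry is at step 11: it should read top = 9.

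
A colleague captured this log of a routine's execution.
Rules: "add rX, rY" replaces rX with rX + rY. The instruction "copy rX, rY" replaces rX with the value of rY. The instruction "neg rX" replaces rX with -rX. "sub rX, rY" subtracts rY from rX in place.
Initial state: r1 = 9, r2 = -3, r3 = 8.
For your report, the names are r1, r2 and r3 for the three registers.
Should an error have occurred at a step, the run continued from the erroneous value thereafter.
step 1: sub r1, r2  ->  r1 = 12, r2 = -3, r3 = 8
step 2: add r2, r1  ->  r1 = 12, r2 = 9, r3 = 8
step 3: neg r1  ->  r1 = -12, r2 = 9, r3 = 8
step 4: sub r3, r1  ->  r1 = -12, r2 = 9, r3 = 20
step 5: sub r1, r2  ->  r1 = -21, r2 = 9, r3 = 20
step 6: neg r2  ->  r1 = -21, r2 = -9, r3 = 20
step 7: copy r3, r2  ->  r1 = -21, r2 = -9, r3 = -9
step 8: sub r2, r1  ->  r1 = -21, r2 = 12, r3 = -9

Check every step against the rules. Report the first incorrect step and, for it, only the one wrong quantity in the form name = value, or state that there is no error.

step 1: r1 = 9 - -3 = 12 -> same as recorded
step 2: r2 = -3 + 12 = 9 -> verified
step 3: r1 = -(12) = -12 -> checks out
step 4: r3 = 8 - -12 = 20 -> confirmed correct
step 5: r1 = -12 - 9 = -21 -> checks out
step 6: r2 = -(9) = -9 -> checks out
step 7: r3 = -9 -> same as recorded
step 8: r2 = -9 - -21 = 12 -> checks out
The recomputation confirms every line.

no error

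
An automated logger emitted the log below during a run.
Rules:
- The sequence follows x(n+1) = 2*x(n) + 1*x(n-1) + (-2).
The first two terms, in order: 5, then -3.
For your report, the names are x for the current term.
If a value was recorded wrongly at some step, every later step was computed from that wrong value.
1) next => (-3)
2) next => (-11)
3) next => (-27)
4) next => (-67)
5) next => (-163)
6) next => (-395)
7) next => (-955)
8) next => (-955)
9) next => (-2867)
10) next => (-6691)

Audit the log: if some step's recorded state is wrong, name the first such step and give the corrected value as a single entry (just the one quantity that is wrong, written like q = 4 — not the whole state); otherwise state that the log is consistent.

step 1: x = 2*(-3) + (1)*(5) + (-2) = -3 -> same as recorded
step 2: x = 2*(-3) + (1)*(-3) + (-2) = -11 -> no discrepancy
step 3: x = 2*(-11) + (1)*(-3) + (-2) = -27 -> confirmed correct
step 4: x = 2*(-27) + (1)*(-11) + (-2) = -67 -> checks out
step 5: x = 2*(-67) + (1)*(-27) + (-2) = -163 -> verified
step 6: x = 2*(-163) + (1)*(-67) + (-2) = -395 -> checks out
step 7: x = 2*(-395) + (1)*(-163) + (-2) = -955 -> consistent with the log
step 8: x = 2*(-955) + (1)*(-395) + (-2) = -2307 -> the log disagrees here
Conclusion: step 8 carries the first error; the entry should be x = -2307.

step 8, x = -2307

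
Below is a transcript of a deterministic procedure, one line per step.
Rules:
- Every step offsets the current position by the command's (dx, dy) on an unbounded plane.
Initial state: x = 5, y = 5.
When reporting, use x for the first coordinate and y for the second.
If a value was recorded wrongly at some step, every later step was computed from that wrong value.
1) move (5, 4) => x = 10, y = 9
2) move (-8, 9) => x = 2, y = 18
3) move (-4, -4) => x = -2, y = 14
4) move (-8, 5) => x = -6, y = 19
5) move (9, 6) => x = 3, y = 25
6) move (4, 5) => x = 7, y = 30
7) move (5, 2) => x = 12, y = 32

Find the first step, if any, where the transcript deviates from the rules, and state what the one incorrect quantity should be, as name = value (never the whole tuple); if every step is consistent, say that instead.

Recomputing the run from the initial state:
step 1: x = 10, y = 9
step 2: x = 2, y = 18
step 3: x = -2, y = 14
step 4: x = -10, y = 19
step 5: x = -1, y = 25
step 6: x = 3, y = 30
step 7: x = 8, y = 32
The first disagreement with the transcript is at step 4, where the value should be x = -10.

step 4, x = -10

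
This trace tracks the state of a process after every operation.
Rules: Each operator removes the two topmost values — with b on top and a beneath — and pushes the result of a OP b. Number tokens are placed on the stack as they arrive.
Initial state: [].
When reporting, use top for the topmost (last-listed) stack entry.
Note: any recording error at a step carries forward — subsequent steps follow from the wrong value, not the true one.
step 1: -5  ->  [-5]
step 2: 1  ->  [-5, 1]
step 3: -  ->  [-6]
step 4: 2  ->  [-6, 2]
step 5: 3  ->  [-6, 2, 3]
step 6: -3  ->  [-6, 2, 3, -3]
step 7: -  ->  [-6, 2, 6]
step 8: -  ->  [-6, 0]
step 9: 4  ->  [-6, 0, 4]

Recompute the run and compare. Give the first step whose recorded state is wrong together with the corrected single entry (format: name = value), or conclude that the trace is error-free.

1. push -5: top = -5 (matches)
2. push 1: top = 1 (matches)
3. -5 - 1 = -6 (agrees with the trace)
4. push 2: top = 2 (in agreement)
5. push 3: top = 3 (same as recorded)
6. push -3: top = -3 (consistent with the trace)
7. 3 - -3 = 6 (consistent with the trace)
8. 2 - 6 = -4 (a discrepancy with the trace)
That makes step 8 the first incorrect line — top = -4 is what it should show.

step 8, top = -4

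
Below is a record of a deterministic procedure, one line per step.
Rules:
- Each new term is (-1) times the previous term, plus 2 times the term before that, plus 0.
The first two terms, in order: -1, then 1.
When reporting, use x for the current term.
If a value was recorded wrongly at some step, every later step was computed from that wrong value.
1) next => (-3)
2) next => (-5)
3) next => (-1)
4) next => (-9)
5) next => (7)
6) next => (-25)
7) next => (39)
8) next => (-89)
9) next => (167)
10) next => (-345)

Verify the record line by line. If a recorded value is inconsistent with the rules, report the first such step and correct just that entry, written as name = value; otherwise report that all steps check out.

step 2, x = 5

Step 1: x = -1*(1) + (2)*(-1) + (0) = -3 — checks out.
Step 2: x = -1*(-3) + (2)*(1) + (0) = 5 — the entry is off here.
Conclusion: step 2 carries the first error; the entry should be x = 5.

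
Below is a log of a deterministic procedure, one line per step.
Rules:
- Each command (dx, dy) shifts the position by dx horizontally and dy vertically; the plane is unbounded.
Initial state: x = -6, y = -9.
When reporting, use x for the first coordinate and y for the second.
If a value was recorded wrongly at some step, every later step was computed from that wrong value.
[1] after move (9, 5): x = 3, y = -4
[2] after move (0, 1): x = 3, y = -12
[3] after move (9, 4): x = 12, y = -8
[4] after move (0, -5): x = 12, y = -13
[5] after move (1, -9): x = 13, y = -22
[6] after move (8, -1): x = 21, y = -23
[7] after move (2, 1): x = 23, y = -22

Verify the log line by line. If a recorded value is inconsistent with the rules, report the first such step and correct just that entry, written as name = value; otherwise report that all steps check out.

step 2, y = -3

1. x = -6 + (9) = 3, y = -9 + (5) = -4 (confirmed correct)
2. x = 3 + (0) = 3, y = -4 + (1) = -3 (a discrepancy with the log)
Conclusion: step 2 carries the first error; the entry should be y = -3.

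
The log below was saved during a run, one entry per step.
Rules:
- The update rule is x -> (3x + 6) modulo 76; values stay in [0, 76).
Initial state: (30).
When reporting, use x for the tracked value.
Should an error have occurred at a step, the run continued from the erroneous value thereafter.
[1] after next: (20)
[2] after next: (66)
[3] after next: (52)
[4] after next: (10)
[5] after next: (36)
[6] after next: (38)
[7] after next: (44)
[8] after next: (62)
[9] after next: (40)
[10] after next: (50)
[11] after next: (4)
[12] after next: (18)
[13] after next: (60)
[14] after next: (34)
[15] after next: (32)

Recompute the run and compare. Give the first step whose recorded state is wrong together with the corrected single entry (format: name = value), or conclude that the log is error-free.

no error

1. x = (3*30 + 6) mod 76 = 20 (same as recorded)
2. x = (3*20 + 6) mod 76 = 66 (same as recorded)
3. x = (3*66 + 6) mod 76 = 52 (consistent with the log)
4. x = (3*52 + 6) mod 76 = 10 (verified)
5. x = (3*10 + 6) mod 76 = 36 (in agreement)
6. x = (3*36 + 6) mod 76 = 38 (confirmed correct)
7. x = (3*38 + 6) mod 76 = 44 (same as recorded)
8. x = (3*44 + 6) mod 76 = 62 (in agreement)
9. x = (3*62 + 6) mod 76 = 40 (confirmed correct)
10. x = (3*40 + 6) mod 76 = 50 (checks out)
11. x = (3*50 + 6) mod 76 = 4 (consistent with the log)
12. x = (3*4 + 6) mod 76 = 18 (verified)
13. x = (3*18 + 6) mod 76 = 60 (checks out)
14. x = (3*60 + 6) mod 76 = 34 (confirmed correct)
15. x = (3*34 + 6) mod 76 = 32 (checks out)
All entries verified; no error found.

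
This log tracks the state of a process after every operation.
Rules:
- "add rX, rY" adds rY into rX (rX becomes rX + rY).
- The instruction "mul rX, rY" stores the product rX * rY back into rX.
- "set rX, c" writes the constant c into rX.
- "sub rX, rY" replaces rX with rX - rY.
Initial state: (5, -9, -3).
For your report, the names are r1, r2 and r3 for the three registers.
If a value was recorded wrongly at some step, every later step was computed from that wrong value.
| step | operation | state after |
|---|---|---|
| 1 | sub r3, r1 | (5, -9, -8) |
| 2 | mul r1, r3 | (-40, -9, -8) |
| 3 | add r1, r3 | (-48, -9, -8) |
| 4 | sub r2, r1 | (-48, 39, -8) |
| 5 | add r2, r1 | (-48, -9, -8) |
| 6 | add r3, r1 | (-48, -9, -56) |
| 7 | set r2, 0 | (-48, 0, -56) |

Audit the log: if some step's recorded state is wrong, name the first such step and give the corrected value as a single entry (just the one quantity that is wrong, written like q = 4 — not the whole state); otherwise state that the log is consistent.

Step 1: r3 = -3 - 5 = -8 — agrees with the log.
Step 2: r1 = 5 * -8 = -40 — verified.
Step 3: r1 = -40 + -8 = -48 — in agreement.
Step 4: r2 = -9 - -48 = 39 — consistent with the log.
Step 5: r2 = 39 + -48 = -9 — agrees with the log.
Step 6: r3 = -8 + -48 = -56 — exactly as logged.
Step 7: r2 = 0 — agrees with the log.
The recomputation confirms every line.

no error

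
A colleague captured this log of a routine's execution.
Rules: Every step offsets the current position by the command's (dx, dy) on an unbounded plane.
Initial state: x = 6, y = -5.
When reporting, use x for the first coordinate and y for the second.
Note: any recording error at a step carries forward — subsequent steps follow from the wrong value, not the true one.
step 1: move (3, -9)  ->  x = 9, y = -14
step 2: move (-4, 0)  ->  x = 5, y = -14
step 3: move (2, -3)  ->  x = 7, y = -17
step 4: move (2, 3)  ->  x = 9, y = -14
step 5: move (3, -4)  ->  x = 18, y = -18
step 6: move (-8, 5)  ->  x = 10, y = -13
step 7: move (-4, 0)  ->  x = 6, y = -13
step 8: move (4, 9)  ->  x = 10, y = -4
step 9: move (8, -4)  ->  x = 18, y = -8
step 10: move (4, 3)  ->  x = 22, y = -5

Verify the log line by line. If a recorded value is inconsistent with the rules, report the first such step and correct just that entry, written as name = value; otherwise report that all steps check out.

Recomputing the run from the initial state:
step 1: x = 9, y = -14
step 2: x = 5, y = -14
step 3: x = 7, y = -17
step 4: x = 9, y = -14
step 5: x = 12, y = -18
step 6: x = 4, y = -13
step 7: x = 0, y = -13
step 8: x = 4, y = -4
step 9: x = 12, y = -8
step 10: x = 16, y = -5
The first disagreement with the log is at step 5, where the value should be x = 12.

step 5, x = 12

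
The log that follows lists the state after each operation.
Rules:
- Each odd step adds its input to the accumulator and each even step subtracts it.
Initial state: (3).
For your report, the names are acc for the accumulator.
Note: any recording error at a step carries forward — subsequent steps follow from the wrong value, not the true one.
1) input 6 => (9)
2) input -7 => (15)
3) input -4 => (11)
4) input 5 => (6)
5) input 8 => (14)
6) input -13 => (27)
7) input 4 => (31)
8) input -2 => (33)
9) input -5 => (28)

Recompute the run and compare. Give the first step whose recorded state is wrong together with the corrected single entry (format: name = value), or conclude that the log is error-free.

step 2, acc = 16

step 1: acc = 3 + 6 = 9 -> in agreement
step 2: acc = 9 - -7 = 16 -> the entry is off here
First incorrect step: 2; the correct value is acc = 16.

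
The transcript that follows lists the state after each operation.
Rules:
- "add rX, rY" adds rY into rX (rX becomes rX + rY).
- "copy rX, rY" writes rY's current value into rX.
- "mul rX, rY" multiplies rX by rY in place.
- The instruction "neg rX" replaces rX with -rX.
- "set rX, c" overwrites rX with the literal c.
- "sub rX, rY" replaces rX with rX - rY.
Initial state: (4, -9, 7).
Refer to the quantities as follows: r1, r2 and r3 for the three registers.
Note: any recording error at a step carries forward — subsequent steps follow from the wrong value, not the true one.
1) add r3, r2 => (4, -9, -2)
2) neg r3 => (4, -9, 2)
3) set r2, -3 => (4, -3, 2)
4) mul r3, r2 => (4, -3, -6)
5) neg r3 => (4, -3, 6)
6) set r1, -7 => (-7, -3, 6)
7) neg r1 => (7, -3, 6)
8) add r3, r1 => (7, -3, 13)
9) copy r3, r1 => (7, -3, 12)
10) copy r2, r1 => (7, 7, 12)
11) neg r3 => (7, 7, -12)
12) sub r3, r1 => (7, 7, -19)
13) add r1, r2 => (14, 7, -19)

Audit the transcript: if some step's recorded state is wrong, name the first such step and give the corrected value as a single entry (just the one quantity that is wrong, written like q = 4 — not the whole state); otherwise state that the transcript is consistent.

step 9, r3 = 7

1. r3 = 7 + -9 = -2 (no discrepancy)
2. r3 = -(-2) = 2 (agrees with the transcript)
3. r2 = -3 (exactly as logged)
4. r3 = 2 * -3 = -6 (exactly as logged)
5. r3 = -(-6) = 6 (matches)
6. r1 = -7 (exactly as logged)
7. r1 = -(-7) = 7 (exactly as logged)
8. r3 = 6 + 7 = 13 (confirmed correct)
9. r3 = 7 (the entry is off here)
The audit stops at step 9: the recorded entry is wrong and should be r3 = 7.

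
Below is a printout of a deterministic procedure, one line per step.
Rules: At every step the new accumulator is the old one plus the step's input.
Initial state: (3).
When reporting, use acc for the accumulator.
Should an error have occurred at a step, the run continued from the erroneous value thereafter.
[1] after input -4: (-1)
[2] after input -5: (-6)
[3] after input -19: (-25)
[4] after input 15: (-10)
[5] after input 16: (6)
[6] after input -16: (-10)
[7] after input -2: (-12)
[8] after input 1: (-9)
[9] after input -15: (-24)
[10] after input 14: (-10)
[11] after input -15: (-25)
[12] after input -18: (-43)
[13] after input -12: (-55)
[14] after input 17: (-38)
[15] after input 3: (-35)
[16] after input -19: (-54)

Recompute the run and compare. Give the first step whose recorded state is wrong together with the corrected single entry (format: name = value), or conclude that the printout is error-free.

step 8, acc = -11

Step 1: acc = 3 + -4 = -1 — matches.
Step 2: acc = -1 + -5 = -6 — matches.
Step 3: acc = -6 + -19 = -25 — checks out.
Step 4: acc = -25 + 15 = -10 — matches.
Step 5: acc = -10 + 16 = 6 — no discrepancy.
Step 6: acc = 6 + -16 = -10 — consistent with the printout.
Step 7: acc = -10 + -2 = -12 — exactly as logged.
Step 8: acc = -12 + 1 = -11 — the entry is off here.
The earliest wrong entry is at step 8: it should read acc = -11.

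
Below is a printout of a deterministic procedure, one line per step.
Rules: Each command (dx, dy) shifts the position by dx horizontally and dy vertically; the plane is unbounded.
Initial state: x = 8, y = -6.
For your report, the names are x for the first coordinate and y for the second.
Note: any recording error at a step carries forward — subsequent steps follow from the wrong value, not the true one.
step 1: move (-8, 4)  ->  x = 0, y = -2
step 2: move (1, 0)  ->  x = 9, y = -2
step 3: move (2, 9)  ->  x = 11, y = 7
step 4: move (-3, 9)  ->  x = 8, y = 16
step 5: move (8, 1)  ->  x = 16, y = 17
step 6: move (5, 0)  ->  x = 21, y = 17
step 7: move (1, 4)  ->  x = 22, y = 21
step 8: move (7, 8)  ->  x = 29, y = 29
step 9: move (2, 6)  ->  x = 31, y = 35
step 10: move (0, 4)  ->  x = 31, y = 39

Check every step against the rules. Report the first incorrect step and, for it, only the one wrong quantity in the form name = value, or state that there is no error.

step 2, x = 1

Step 1: x = 8 + (-8) = 0, y = -6 + (4) = -2 — in agreement.
Step 2: x = 0 + (1) = 1, y = -2 + (0) = -2 — not what was recorded.
So the first discrepancy is step 2, where the right value is x = 1.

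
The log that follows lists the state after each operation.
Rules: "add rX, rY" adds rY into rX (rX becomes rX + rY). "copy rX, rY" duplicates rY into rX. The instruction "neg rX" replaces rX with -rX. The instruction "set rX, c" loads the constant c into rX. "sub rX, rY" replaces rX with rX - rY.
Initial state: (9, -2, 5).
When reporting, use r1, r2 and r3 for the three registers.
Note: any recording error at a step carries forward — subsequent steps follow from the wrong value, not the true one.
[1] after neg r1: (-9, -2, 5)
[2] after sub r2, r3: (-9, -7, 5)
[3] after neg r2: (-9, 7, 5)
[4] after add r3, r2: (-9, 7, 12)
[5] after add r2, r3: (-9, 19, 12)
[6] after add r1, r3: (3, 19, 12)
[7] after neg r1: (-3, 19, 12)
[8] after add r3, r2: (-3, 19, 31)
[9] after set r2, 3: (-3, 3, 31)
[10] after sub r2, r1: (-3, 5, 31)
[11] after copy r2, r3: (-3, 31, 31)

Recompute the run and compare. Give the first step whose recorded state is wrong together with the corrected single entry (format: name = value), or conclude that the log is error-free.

step 10, r2 = 6

1. r1 = -(9) = -9 (checks out)
2. r2 = -2 - 5 = -7 (verified)
3. r2 = -(-7) = 7 (same as recorded)
4. r3 = 5 + 7 = 12 (matches)
5. r2 = 7 + 12 = 19 (matches)
6. r1 = -9 + 12 = 3 (verified)
7. r1 = -(3) = -3 (agrees with the log)
8. r3 = 12 + 19 = 31 (same as recorded)
9. r2 = 3 (agrees with the log)
10. r2 = 3 - -3 = 6 (first mismatch against the log)
Conclusion: step 10 carries the first error; the entry should be r2 = 6.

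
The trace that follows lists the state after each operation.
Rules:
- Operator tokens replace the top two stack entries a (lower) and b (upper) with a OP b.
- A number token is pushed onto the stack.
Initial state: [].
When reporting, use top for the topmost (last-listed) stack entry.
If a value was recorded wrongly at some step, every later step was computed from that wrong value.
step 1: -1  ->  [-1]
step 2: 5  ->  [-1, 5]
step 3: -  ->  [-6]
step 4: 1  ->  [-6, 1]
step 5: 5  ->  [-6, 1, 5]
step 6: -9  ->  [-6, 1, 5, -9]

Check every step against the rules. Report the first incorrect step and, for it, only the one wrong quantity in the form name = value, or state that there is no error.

step 1: push -1: top = -1 -> same as recorded
step 2: push 5: top = 5 -> same as recorded
step 3: -1 - 5 = -6 -> matches
step 4: push 1: top = 1 -> verified
step 5: push 5: top = 5 -> matches
step 6: push -9: top = -9 -> in agreement
All steps check out; nothing to correct.

no error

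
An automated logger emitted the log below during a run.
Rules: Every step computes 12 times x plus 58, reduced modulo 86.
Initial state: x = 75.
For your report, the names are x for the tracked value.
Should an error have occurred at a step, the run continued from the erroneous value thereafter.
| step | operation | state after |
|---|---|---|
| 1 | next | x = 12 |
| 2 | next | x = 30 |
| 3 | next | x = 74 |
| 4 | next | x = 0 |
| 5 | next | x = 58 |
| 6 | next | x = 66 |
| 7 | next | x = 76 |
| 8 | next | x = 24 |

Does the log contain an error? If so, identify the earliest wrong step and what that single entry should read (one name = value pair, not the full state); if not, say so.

Recomputing the run from the initial state:
step 1: x = 12
step 2: x = 30
step 3: x = 74
step 4: x = 0
step 5: x = 58
step 6: x = 66
step 7: x = 76
step 8: x = 24
This matches the log at every step.

no error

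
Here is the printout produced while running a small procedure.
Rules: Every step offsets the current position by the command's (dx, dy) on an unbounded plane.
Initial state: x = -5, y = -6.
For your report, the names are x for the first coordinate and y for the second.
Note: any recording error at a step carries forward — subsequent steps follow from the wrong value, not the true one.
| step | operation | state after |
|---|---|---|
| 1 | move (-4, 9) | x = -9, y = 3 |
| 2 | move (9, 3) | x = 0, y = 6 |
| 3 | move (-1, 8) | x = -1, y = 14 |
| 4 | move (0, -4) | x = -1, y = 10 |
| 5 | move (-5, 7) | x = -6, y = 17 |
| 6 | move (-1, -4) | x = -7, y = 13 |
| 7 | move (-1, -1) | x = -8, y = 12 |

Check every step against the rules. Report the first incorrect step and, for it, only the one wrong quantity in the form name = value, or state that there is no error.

step 1: x = -5 + (-4) = -9, y = -6 + (9) = 3 -> confirmed correct
step 2: x = -9 + (9) = 0, y = 3 + (3) = 6 -> consistent with the printout
step 3: x = 0 + (-1) = -1, y = 6 + (8) = 14 -> checks out
step 4: x = -1 + (0) = -1, y = 14 + (-4) = 10 -> verified
step 5: x = -1 + (-5) = -6, y = 10 + (7) = 17 -> verified
step 6: x = -6 + (-1) = -7, y = 17 + (-4) = 13 -> no discrepancy
step 7: x = -7 + (-1) = -8, y = 13 + (-1) = 12 -> no discrepancy
Nothing is out of place; the run is error-free.

no error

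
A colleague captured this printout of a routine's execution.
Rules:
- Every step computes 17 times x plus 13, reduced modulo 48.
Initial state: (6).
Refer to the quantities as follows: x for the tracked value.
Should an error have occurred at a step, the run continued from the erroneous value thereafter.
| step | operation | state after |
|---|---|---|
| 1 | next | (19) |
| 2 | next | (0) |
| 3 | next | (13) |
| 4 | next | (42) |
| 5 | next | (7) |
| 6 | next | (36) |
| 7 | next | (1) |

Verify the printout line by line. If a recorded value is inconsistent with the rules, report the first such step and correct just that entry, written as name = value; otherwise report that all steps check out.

1. x = (17*6 + 13) mod 48 = 19 (verified)
2. x = (17*19 + 13) mod 48 = 0 (matches)
3. x = (17*0 + 13) mod 48 = 13 (agrees with the printout)
4. x = (17*13 + 13) mod 48 = 42 (verified)
5. x = (17*42 + 13) mod 48 = 7 (confirmed correct)
6. x = (17*7 + 13) mod 48 = 36 (no discrepancy)
7. x = (17*36 + 13) mod 48 = 1 (verified)
All entries verified; no error found.

no error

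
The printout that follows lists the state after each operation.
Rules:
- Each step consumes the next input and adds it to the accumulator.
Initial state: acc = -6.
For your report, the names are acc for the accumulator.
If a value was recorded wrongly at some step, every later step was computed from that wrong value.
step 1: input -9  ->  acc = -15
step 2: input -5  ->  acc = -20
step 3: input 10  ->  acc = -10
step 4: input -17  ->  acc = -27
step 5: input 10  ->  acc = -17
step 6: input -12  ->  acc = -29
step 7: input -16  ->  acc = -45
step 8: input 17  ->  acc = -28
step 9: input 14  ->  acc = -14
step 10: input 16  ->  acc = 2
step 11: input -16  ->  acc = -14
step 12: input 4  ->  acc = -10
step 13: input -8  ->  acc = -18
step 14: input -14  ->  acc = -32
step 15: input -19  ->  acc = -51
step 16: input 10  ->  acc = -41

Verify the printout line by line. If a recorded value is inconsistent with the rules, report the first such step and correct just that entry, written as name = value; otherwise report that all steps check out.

Step 1: acc = -6 + -9 = -15 — matches.
Step 2: acc = -15 + -5 = -20 — same as recorded.
Step 3: acc = -20 + 10 = -10 — exactly as logged.
Step 4: acc = -10 + -17 = -27 — checks out.
Step 5: acc = -27 + 10 = -17 — consistent with the printout.
Step 6: acc = -17 + -12 = -29 — consistent with the printout.
Step 7: acc = -29 + -16 = -45 — consistent with the printout.
Step 8: acc = -45 + 17 = -28 — matches.
Step 9: acc = -28 + 14 = -14 — confirmed correct.
Step 10: acc = -14 + 16 = 2 — no discrepancy.
Step 11: acc = 2 + -16 = -14 — agrees with the printout.
Step 12: acc = -14 + 4 = -10 — consistent with the printout.
Step 13: acc = -10 + -8 = -18 — consistent with the printout.
Step 14: acc = -18 + -14 = -32 — in agreement.
Step 15: acc = -32 + -19 = -51 — no discrepancy.
Step 16: acc = -51 + 10 = -41 — consistent with the printout.
Each recorded entry agrees with the recomputation.

no error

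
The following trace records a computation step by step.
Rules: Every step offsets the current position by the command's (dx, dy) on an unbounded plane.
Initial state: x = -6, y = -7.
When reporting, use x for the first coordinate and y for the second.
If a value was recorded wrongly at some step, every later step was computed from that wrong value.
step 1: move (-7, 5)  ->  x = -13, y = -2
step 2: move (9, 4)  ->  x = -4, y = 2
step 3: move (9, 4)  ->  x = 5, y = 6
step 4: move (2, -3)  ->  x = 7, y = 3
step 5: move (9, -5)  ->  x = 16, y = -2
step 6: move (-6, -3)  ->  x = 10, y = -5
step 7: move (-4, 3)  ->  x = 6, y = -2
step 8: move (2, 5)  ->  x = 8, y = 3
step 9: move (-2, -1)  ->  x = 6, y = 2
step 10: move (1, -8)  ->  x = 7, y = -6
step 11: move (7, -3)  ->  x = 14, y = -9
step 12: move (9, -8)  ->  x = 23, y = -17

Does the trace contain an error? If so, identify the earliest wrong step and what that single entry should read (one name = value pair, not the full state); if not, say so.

Step 1: x = -6 + (-7) = -13, y = -7 + (5) = -2 — no discrepancy.
Step 2: x = -13 + (9) = -4, y = -2 + (4) = 2 — same as recorded.
Step 3: x = -4 + (9) = 5, y = 2 + (4) = 6 — no discrepancy.
Step 4: x = 5 + (2) = 7, y = 6 + (-3) = 3 — checks out.
Step 5: x = 7 + (9) = 16, y = 3 + (-5) = -2 — checks out.
Step 6: x = 16 + (-6) = 10, y = -2 + (-3) = -5 — matches.
Step 7: x = 10 + (-4) = 6, y = -5 + (3) = -2 — consistent with the trace.
Step 8: x = 6 + (2) = 8, y = -2 + (5) = 3 — consistent with the trace.
Step 9: x = 8 + (-2) = 6, y = 3 + (-1) = 2 — verified.
Step 10: x = 6 + (1) = 7, y = 2 + (-8) = -6 — no discrepancy.
Step 11: x = 7 + (7) = 14, y = -6 + (-3) = -9 — matches.
Step 12: x = 14 + (9) = 23, y = -9 + (-8) = -17 — consistent with the trace.
The recomputation confirms every line.

no error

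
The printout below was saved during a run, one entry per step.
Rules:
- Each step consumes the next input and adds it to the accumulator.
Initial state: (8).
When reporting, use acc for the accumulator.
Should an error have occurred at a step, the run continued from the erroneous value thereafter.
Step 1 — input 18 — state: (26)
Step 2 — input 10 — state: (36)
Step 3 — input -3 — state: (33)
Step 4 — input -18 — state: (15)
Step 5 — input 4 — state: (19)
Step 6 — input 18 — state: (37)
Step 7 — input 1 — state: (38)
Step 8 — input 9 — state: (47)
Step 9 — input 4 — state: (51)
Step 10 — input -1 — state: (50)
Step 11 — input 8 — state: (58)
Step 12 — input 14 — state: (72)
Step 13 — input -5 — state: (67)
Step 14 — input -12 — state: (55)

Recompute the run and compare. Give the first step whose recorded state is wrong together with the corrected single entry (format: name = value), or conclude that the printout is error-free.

Recomputing the run from the initial state:
step 1: acc = 26
step 2: acc = 36
step 3: acc = 33
step 4: acc = 15
step 5: acc = 19
step 6: acc = 37
step 7: acc = 38
step 8: acc = 47
step 9: acc = 51
step 10: acc = 50
step 11: acc = 58
step 12: acc = 72
step 13: acc = 67
step 14: acc = 55
This matches the printout at every step.

no error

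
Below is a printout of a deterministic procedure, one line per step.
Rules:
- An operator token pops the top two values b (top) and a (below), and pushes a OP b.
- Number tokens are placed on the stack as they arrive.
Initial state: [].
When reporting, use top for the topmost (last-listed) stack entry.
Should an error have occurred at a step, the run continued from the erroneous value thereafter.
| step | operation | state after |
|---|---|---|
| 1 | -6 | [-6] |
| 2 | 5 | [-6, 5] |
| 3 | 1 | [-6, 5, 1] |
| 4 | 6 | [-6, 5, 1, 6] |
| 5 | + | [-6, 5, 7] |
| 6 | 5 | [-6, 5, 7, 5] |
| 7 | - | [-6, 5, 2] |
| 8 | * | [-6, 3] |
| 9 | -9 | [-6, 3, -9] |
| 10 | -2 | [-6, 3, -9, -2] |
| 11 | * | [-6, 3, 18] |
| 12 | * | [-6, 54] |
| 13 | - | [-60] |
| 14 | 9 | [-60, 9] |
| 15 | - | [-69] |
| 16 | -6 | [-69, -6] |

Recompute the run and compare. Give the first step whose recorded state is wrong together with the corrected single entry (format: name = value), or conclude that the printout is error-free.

step 8, top = 10

step 1: push -6: top = -6 -> agrees with the printout
step 2: push 5: top = 5 -> exactly as logged
step 3: push 1: top = 1 -> consistent with the printout
step 4: push 6: top = 6 -> checks out
step 5: 1 + 6 = 7 -> no discrepancy
step 6: push 5: top = 5 -> agrees with the printout
step 7: 7 - 5 = 2 -> agrees with the printout
step 8: 5 * 2 = 10 -> not what was recorded
Step 8 is the first one off; corrected, top = 10.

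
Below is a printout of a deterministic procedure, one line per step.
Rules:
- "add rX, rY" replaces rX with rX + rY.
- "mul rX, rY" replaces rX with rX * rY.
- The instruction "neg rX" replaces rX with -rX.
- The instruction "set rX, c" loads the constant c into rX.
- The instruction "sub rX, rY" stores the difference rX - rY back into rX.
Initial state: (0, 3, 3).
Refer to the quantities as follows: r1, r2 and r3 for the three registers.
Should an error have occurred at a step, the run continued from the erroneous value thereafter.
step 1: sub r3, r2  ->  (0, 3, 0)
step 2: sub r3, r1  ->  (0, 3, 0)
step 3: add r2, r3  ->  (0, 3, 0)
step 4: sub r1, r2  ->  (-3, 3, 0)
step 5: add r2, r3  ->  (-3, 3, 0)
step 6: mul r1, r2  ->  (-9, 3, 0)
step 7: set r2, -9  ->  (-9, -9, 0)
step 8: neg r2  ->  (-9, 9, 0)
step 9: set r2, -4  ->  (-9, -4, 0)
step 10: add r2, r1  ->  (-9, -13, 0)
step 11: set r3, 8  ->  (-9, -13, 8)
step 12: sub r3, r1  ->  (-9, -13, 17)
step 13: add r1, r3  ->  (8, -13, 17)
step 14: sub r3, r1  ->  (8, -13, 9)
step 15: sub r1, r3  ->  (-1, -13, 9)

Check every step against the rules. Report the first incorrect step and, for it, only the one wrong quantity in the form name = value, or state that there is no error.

no error

Step 1: r3 = 3 - 3 = 0 — agrees with the printout.
Step 2: r3 = 0 - 0 = 0 — no discrepancy.
Step 3: r2 = 3 + 0 = 3 — agrees with the printout.
Step 4: r1 = 0 - 3 = -3 — no discrepancy.
Step 5: r2 = 3 + 0 = 3 — agrees with the printout.
Step 6: r1 = -3 * 3 = -9 — verified.
Step 7: r2 = -9 — no discrepancy.
Step 8: r2 = -(-9) = 9 — in agreement.
Step 9: r2 = -4 — consistent with the printout.
Step 10: r2 = -4 + -9 = -13 — exactly as logged.
Step 11: r3 = 8 — matches.
Step 12: r3 = 8 - -9 = 17 — verified.
Step 13: r1 = -9 + 17 = 8 — same as recorded.
Step 14: r3 = 17 - 8 = 9 — verified.
Step 15: r1 = 8 - 9 = -1 — same as recorded.
Every step is consistent.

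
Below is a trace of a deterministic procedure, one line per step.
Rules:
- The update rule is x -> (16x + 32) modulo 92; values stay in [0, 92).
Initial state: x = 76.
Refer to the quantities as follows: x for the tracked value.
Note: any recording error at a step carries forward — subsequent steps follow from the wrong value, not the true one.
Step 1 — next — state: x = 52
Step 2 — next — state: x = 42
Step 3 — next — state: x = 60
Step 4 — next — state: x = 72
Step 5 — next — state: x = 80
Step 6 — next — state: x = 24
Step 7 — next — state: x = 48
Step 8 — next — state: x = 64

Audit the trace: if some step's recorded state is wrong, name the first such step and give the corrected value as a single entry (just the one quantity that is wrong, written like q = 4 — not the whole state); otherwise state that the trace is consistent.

1. x = (16*76 + 32) mod 92 = 52 (agrees with the trace)
2. x = (16*52 + 32) mod 92 = 36 (the entry is off here)
The audit stops at step 2: the recorded entry is wrong and should be x = 36.

step 2, x = 36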